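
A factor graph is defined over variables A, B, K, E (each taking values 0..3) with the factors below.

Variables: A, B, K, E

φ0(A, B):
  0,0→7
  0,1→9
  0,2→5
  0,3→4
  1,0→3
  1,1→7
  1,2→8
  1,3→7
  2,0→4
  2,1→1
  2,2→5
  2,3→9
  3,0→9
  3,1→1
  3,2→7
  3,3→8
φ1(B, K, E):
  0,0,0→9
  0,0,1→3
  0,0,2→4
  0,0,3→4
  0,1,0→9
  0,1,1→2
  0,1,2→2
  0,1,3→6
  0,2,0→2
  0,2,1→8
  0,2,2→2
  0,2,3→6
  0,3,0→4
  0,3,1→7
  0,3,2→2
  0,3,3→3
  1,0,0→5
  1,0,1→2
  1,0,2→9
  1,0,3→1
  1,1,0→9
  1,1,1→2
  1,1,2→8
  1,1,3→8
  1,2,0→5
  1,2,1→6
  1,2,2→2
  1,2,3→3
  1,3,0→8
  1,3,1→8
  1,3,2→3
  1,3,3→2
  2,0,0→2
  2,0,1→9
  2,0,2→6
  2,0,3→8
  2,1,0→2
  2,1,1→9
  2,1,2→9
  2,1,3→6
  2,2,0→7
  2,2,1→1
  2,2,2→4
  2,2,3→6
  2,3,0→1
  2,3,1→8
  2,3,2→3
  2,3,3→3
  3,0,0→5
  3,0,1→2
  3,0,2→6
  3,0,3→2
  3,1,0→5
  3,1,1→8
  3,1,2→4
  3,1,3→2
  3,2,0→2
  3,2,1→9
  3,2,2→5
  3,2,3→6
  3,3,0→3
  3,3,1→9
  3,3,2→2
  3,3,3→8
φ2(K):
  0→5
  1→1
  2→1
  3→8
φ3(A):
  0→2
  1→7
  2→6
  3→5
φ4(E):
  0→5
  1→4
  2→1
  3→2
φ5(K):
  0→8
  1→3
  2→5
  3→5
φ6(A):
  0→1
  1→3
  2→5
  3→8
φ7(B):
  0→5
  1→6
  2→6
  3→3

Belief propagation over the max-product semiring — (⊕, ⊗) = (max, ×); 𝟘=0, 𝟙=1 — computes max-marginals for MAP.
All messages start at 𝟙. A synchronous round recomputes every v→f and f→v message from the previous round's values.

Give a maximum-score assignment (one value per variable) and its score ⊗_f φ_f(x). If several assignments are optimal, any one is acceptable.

assignment: (A=3, B=0, K=0, E=0); score = 3240000

init: all messages = 𝟙 over 4 values
r1 m[φ0→A] = [9, 8, 9, 9]
r1 m[φ0→B] = [9, 9, 8, 9]
r1 m[φ1→B] = [9, 9, 9, 9]
r1 m[φ1→K] = [9, 9, 9, 9]
r1 m[φ1→E] = [9, 9, 9, 8]
r1 m[φ2→K] = [5, 1, 1, 8]
r1 m[φ3→A] = [2, 7, 6, 5]
r1 m[φ4→E] = [5, 4, 1, 2]
r1 m[φ5→K] = [8, 3, 5, 5]
r1 m[φ6→A] = [1, 3, 5, 8]
r1 m[φ7→B] = [5, 6, 6, 3]
r1 m[A→φ0] = [1, 1, 1, 1]
r1 m[A→φ3] = [1, 1, 1, 1]
r1 m[A→φ6] = [1, 1, 1, 1]
r1 m[B→φ0] = [1, 1, 1, 1]
r1 m[B→φ1] = [1, 1, 1, 1]
r1 m[B→φ7] = [1, 1, 1, 1]
r1 m[K→φ1] = [1, 1, 1, 1]
r1 m[K→φ2] = [1, 1, 1, 1]
r1 m[K→φ5] = [1, 1, 1, 1]
r1 m[E→φ1] = [1, 1, 1, 1]
r1 m[E→φ4] = [1, 1, 1, 1]
r2 m[φ0→A] = [9, 8, 9, 9]
r2 m[φ0→B] = [9, 9, 8, 9]
r2 m[φ1→B] = [9, 9, 9, 9]
r2 m[φ1→K] = [9, 9, 9, 9]
r2 m[φ1→E] = [9, 9, 9, 8]
r2 m[φ2→K] = [5, 1, 1, 8]
r2 m[φ3→A] = [2, 7, 6, 5]
r2 m[φ4→E] = [5, 4, 1, 2]
r2 m[φ5→K] = [8, 3, 5, 5]
r2 m[φ6→A] = [1, 3, 5, 8]
r2 m[φ7→B] = [5, 6, 6, 3]
r2 m[A→φ0] = [2, 21, 30, 40]
r2 m[A→φ3] = [9, 24, 45, 72]
r2 m[A→φ6] = [18, 56, 54, 45]
r2 m[B→φ0] = [45, 54, 54, 27]
r2 m[B→φ1] = [45, 54, 48, 27]
r2 m[B→φ7] = [81, 81, 72, 81]
r2 m[K→φ1] = [40, 3, 5, 40]
r2 m[K→φ2] = [72, 27, 45, 45]
r2 m[K→φ5] = [45, 9, 9, 72]
r2 m[E→φ1] = [5, 4, 1, 2]
r2 m[E→φ4] = [9, 9, 9, 8]
r3 m[φ0→A] = [486, 432, 270, 405]
r3 m[φ0→B] = [360, 147, 280, 320]
r3 m[φ1→B] = [1800, 1600, 1440, 1440]
r3 m[φ1→K] = [2025, 2430, 1680, 2160]
r3 m[φ1→E] = [17280, 17280, 19440, 15360]
r3 m[φ2→K] = [5, 1, 1, 8]
r3 m[φ3→A] = [2, 7, 6, 5]
r3 m[φ4→E] = [5, 4, 1, 2]
r3 m[φ5→K] = [8, 3, 5, 5]
r3 m[φ6→A] = [1, 3, 5, 8]
r3 m[φ7→B] = [5, 6, 6, 3]
r3 m[A→φ0] = [2, 21, 30, 40]
r3 m[A→φ3] = [9, 24, 45, 72]
r3 m[A→φ6] = [18, 56, 54, 45]
r3 m[B→φ0] = [45, 54, 54, 27]
r3 m[B→φ1] = [45, 54, 48, 27]
r3 m[B→φ7] = [81, 81, 72, 81]
r3 m[K→φ1] = [40, 3, 5, 40]
r3 m[K→φ2] = [72, 27, 45, 45]
r3 m[K→φ5] = [45, 9, 9, 72]
r3 m[E→φ1] = [5, 4, 1, 2]
r3 m[E→φ4] = [9, 9, 9, 8]
r4 m[φ0→A] = [486, 432, 270, 405]
r4 m[φ0→B] = [360, 147, 280, 320]
r4 m[φ1→B] = [1800, 1600, 1440, 1440]
r4 m[φ1→K] = [2025, 2430, 1680, 2160]
r4 m[φ1→E] = [17280, 17280, 19440, 15360]
r4 m[φ2→K] = [5, 1, 1, 8]
r4 m[φ3→A] = [2, 7, 6, 5]
r4 m[φ4→E] = [5, 4, 1, 2]
r4 m[φ5→K] = [8, 3, 5, 5]
r4 m[φ6→A] = [1, 3, 5, 8]
r4 m[φ7→B] = [5, 6, 6, 3]
r4 m[A→φ0] = [2, 21, 30, 40]
r4 m[A→φ3] = [486, 1296, 1350, 3240]
r4 m[A→φ6] = [972, 3024, 1620, 2025]
r4 m[B→φ0] = [9000, 9600, 8640, 4320]
r4 m[B→φ1] = [1800, 882, 1680, 960]
r4 m[B→φ7] = [648000, 235200, 403200, 460800]
r4 m[K→φ1] = [40, 3, 5, 40]
r4 m[K→φ2] = [16200, 7290, 8400, 10800]
r4 m[K→φ5] = [10125, 2430, 1680, 17280]
r4 m[E→φ1] = [5, 4, 1, 2]
r4 m[E→φ4] = [17280, 17280, 19440, 15360]
r5 m[φ0→A] = [86400, 69120, 43200, 81000]
r5 m[φ0→B] = [360, 147, 280, 320]
r5 m[φ1→B] = [1800, 1600, 1440, 1440]
r5 m[φ1→K] = [81000, 81000, 58800, 53760]
r5 m[φ1→E] = [648000, 604800, 403200, 537600]
r5 m[φ2→K] = [5, 1, 1, 8]
r5 m[φ3→A] = [2, 7, 6, 5]
r5 m[φ4→E] = [5, 4, 1, 2]
r5 m[φ5→K] = [8, 3, 5, 5]
r5 m[φ6→A] = [1, 3, 5, 8]
r5 m[φ7→B] = [5, 6, 6, 3]
r5 m[A→φ0] = [2, 21, 30, 40]
r5 m[A→φ3] = [486, 1296, 1350, 3240]
r5 m[A→φ6] = [972, 3024, 1620, 2025]
r5 m[B→φ0] = [9000, 9600, 8640, 4320]
r5 m[B→φ1] = [1800, 882, 1680, 960]
r5 m[B→φ7] = [648000, 235200, 403200, 460800]
r5 m[K→φ1] = [40, 3, 5, 40]
r5 m[K→φ2] = [16200, 7290, 8400, 10800]
r5 m[K→φ5] = [10125, 2430, 1680, 17280]
r5 m[E→φ1] = [5, 4, 1, 2]
r5 m[E→φ4] = [17280, 17280, 19440, 15360]
r6 m[φ0→A] = [86400, 69120, 43200, 81000]
r6 m[φ0→B] = [360, 147, 280, 320]
r6 m[φ1→B] = [1800, 1600, 1440, 1440]
r6 m[φ1→K] = [81000, 81000, 58800, 53760]
r6 m[φ1→E] = [648000, 604800, 403200, 537600]
r6 m[φ2→K] = [5, 1, 1, 8]
r6 m[φ3→A] = [2, 7, 6, 5]
r6 m[φ4→E] = [5, 4, 1, 2]
r6 m[φ5→K] = [8, 3, 5, 5]
r6 m[φ6→A] = [1, 3, 5, 8]
r6 m[φ7→B] = [5, 6, 6, 3]
r6 m[A→φ0] = [2, 21, 30, 40]
r6 m[A→φ3] = [86400, 207360, 216000, 648000]
r6 m[A→φ6] = [172800, 483840, 259200, 405000]
r6 m[B→φ0] = [9000, 9600, 8640, 4320]
r6 m[B→φ1] = [1800, 882, 1680, 960]
r6 m[B→φ7] = [648000, 235200, 403200, 460800]
r6 m[K→φ1] = [40, 3, 5, 40]
r6 m[K→φ2] = [648000, 243000, 294000, 268800]
r6 m[K→φ5] = [405000, 81000, 58800, 430080]
r6 m[E→φ1] = [5, 4, 1, 2]
r6 m[E→φ4] = [648000, 604800, 403200, 537600]
r7 m[φ0→A] = [86400, 69120, 43200, 81000]
r7 m[φ0→B] = [360, 147, 280, 320]
r7 m[φ1→B] = [1800, 1600, 1440, 1440]
r7 m[φ1→K] = [81000, 81000, 58800, 53760]
r7 m[φ1→E] = [648000, 604800, 403200, 537600]
r7 m[φ2→K] = [5, 1, 1, 8]
r7 m[φ3→A] = [2, 7, 6, 5]
r7 m[φ4→E] = [5, 4, 1, 2]
r7 m[φ5→K] = [8, 3, 5, 5]
r7 m[φ6→A] = [1, 3, 5, 8]
r7 m[φ7→B] = [5, 6, 6, 3]
r7 m[A→φ0] = [2, 21, 30, 40]
r7 m[A→φ3] = [86400, 207360, 216000, 648000]
r7 m[A→φ6] = [172800, 483840, 259200, 405000]
r7 m[B→φ0] = [9000, 9600, 8640, 4320]
r7 m[B→φ1] = [1800, 882, 1680, 960]
r7 m[B→φ7] = [648000, 235200, 403200, 460800]
r7 m[K→φ1] = [40, 3, 5, 40]
r7 m[K→φ2] = [648000, 243000, 294000, 268800]
r7 m[K→φ5] = [405000, 81000, 58800, 430080]
r7 m[E→φ1] = [5, 4, 1, 2]
r7 m[E→φ4] = [648000, 604800, 403200, 537600]
fixed point reached at round 7
traceback from A: (A=3, B=0, K=0, E=0), score=3240000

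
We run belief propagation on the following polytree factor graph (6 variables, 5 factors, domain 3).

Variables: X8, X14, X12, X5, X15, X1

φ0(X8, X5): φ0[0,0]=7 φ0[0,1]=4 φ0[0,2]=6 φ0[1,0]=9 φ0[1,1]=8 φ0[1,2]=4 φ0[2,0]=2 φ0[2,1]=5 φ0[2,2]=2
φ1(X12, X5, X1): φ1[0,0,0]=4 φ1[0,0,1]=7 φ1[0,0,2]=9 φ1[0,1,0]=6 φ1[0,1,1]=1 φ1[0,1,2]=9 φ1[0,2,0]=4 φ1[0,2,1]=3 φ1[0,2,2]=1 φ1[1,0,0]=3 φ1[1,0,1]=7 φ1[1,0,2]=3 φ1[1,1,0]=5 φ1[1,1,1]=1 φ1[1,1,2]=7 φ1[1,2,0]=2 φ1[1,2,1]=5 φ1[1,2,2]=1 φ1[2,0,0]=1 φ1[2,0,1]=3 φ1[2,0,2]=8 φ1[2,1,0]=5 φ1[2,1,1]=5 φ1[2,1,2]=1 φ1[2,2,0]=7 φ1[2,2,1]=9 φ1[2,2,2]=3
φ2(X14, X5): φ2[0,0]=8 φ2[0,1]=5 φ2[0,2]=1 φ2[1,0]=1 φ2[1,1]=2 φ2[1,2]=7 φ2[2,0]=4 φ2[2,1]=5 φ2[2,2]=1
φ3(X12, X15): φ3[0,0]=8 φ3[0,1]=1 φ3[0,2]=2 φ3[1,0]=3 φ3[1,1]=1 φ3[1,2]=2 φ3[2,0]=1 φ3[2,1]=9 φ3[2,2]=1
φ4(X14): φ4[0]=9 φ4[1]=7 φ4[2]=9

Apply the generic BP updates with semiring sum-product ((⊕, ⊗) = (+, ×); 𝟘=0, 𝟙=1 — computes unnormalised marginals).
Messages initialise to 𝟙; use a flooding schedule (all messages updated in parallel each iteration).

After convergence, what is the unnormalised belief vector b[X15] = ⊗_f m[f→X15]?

b[X15] = [837502, 668522, 324456]

init: all messages = 𝟙 over 3 values
r1 m[φ0→X8] = [17, 21, 9]
r1 m[φ0→X5] = [18, 17, 12]
r1 m[φ1→X12] = [44, 34, 42]
r1 m[φ1→X5] = [45, 40, 35]
r1 m[φ1→X1] = [37, 41, 42]
r1 m[φ2→X14] = [14, 10, 10]
r1 m[φ2→X5] = [13, 12, 9]
r1 m[φ3→X12] = [11, 6, 11]
r1 m[φ3→X15] = [12, 11, 5]
r1 m[φ4→X14] = [9, 7, 9]
r1 m[X8→φ0] = [1, 1, 1]
r1 m[X14→φ2] = [1, 1, 1]
r1 m[X14→φ4] = [1, 1, 1]
r1 m[X12→φ1] = [1, 1, 1]
r1 m[X12→φ3] = [1, 1, 1]
r1 m[X5→φ0] = [1, 1, 1]
r1 m[X5→φ1] = [1, 1, 1]
r1 m[X5→φ2] = [1, 1, 1]
r1 m[X15→φ3] = [1, 1, 1]
r1 m[X1→φ1] = [1, 1, 1]
r2 m[φ0→X8] = [17, 21, 9]
r2 m[φ0→X5] = [18, 17, 12]
r2 m[φ1→X12] = [44, 34, 42]
r2 m[φ1→X5] = [45, 40, 35]
r2 m[φ1→X1] = [37, 41, 42]
r2 m[φ2→X14] = [14, 10, 10]
r2 m[φ2→X5] = [13, 12, 9]
r2 m[φ3→X12] = [11, 6, 11]
r2 m[φ3→X15] = [12, 11, 5]
r2 m[φ4→X14] = [9, 7, 9]
r2 m[X8→φ0] = [1, 1, 1]
r2 m[X14→φ2] = [9, 7, 9]
r2 m[X14→φ4] = [14, 10, 10]
r2 m[X12→φ1] = [11, 6, 11]
r2 m[X12→φ3] = [44, 34, 42]
r2 m[X5→φ0] = [585, 480, 315]
r2 m[X5→φ1] = [234, 204, 108]
r2 m[X5→φ2] = [810, 680, 420]
r2 m[X15→φ3] = [1, 1, 1]
r2 m[X1→φ1] = [1, 1, 1]
r3 m[φ0→X8] = [7905, 10365, 4200]
r3 m[φ0→X5] = [18, 17, 12]
r3 m[φ1→X12] = [8808, 6558, 7104]
r3 m[φ1→X5] = [430, 375, 345]
r3 m[φ1→X1] = [62250, 67752, 84378]
r3 m[φ2→X14] = [10300, 5110, 7060]
r3 m[φ2→X5] = [115, 104, 67]
r3 m[φ3→X12] = [11, 6, 11]
r3 m[φ3→X15] = [496, 456, 198]
r3 m[φ4→X14] = [9, 7, 9]
r3 m[X8→φ0] = [1, 1, 1]
r3 m[X14→φ2] = [9, 7, 9]
r3 m[X14→φ4] = [14, 10, 10]
r3 m[X12→φ1] = [11, 6, 11]
r3 m[X12→φ3] = [44, 34, 42]
r3 m[X5→φ0] = [585, 480, 315]
r3 m[X5→φ1] = [234, 204, 108]
r3 m[X5→φ2] = [810, 680, 420]
r3 m[X15→φ3] = [1, 1, 1]
r3 m[X1→φ1] = [1, 1, 1]
r4 m[φ0→X8] = [7905, 10365, 4200]
r4 m[φ0→X5] = [18, 17, 12]
r4 m[φ1→X12] = [8808, 6558, 7104]
r4 m[φ1→X5] = [430, 375, 345]
r4 m[φ1→X1] = [62250, 67752, 84378]
r4 m[φ2→X14] = [10300, 5110, 7060]
r4 m[φ2→X5] = [115, 104, 67]
r4 m[φ3→X12] = [11, 6, 11]
r4 m[φ3→X15] = [496, 456, 198]
r4 m[φ4→X14] = [9, 7, 9]
r4 m[X8→φ0] = [1, 1, 1]
r4 m[X14→φ2] = [9, 7, 9]
r4 m[X14→φ4] = [10300, 5110, 7060]
r4 m[X12→φ1] = [11, 6, 11]
r4 m[X12→φ3] = [8808, 6558, 7104]
r4 m[X5→φ0] = [49450, 39000, 23115]
r4 m[X5→φ1] = [2070, 1768, 804]
r4 m[X5→φ2] = [7740, 6375, 4140]
r4 m[X15→φ3] = [1, 1, 1]
r4 m[X1→φ1] = [1, 1, 1]
r5 m[φ0→X8] = [640840, 849510, 340130]
r5 m[φ0→X5] = [18, 17, 12]
r5 m[φ1→X12] = [76120, 56326, 59564]
r5 m[φ1→X5] = [430, 375, 345]
r5 m[φ1→X1] = [525010, 572184, 733286]
r5 m[φ2→X14] = [97935, 49470, 66975]
r5 m[φ2→X5] = [115, 104, 67]
r5 m[φ3→X12] = [11, 6, 11]
r5 m[φ3→X15] = [97242, 79302, 37836]
r5 m[φ4→X14] = [9, 7, 9]
r5 m[X8→φ0] = [1, 1, 1]
r5 m[X14→φ2] = [9, 7, 9]
r5 m[X14→φ4] = [10300, 5110, 7060]
r5 m[X12→φ1] = [11, 6, 11]
r5 m[X12→φ3] = [8808, 6558, 7104]
r5 m[X5→φ0] = [49450, 39000, 23115]
r5 m[X5→φ1] = [2070, 1768, 804]
r5 m[X5→φ2] = [7740, 6375, 4140]
r5 m[X15→φ3] = [1, 1, 1]
r5 m[X1→φ1] = [1, 1, 1]
r6 m[φ0→X8] = [640840, 849510, 340130]
r6 m[φ0→X5] = [18, 17, 12]
r6 m[φ1→X12] = [76120, 56326, 59564]
r6 m[φ1→X5] = [430, 375, 345]
r6 m[φ1→X1] = [525010, 572184, 733286]
r6 m[φ2→X14] = [97935, 49470, 66975]
r6 m[φ2→X5] = [115, 104, 67]
r6 m[φ3→X12] = [11, 6, 11]
r6 m[φ3→X15] = [97242, 79302, 37836]
r6 m[φ4→X14] = [9, 7, 9]
r6 m[X8→φ0] = [1, 1, 1]
r6 m[X14→φ2] = [9, 7, 9]
r6 m[X14→φ4] = [97935, 49470, 66975]
r6 m[X12→φ1] = [11, 6, 11]
r6 m[X12→φ3] = [76120, 56326, 59564]
r6 m[X5→φ0] = [49450, 39000, 23115]
r6 m[X5→φ1] = [2070, 1768, 804]
r6 m[X5→φ2] = [7740, 6375, 4140]
r6 m[X15→φ3] = [1, 1, 1]
r6 m[X1→φ1] = [1, 1, 1]
r7 m[φ0→X8] = [640840, 849510, 340130]
r7 m[φ0→X5] = [18, 17, 12]
r7 m[φ1→X12] = [76120, 56326, 59564]
r7 m[φ1→X5] = [430, 375, 345]
r7 m[φ1→X1] = [525010, 572184, 733286]
r7 m[φ2→X14] = [97935, 49470, 66975]
r7 m[φ2→X5] = [115, 104, 67]
r7 m[φ3→X12] = [11, 6, 11]
r7 m[φ3→X15] = [837502, 668522, 324456]
r7 m[φ4→X14] = [9, 7, 9]
r7 m[X8→φ0] = [1, 1, 1]
r7 m[X14→φ2] = [9, 7, 9]
r7 m[X14→φ4] = [97935, 49470, 66975]
r7 m[X12→φ1] = [11, 6, 11]
r7 m[X12→φ3] = [76120, 56326, 59564]
r7 m[X5→φ0] = [49450, 39000, 23115]
r7 m[X5→φ1] = [2070, 1768, 804]
r7 m[X5→φ2] = [7740, 6375, 4140]
r7 m[X15→φ3] = [1, 1, 1]
r7 m[X1→φ1] = [1, 1, 1]
r8 m[φ0→X8] = [640840, 849510, 340130]
r8 m[φ0→X5] = [18, 17, 12]
r8 m[φ1→X12] = [76120, 56326, 59564]
r8 m[φ1→X5] = [430, 375, 345]
r8 m[φ1→X1] = [525010, 572184, 733286]
r8 m[φ2→X14] = [97935, 49470, 66975]
r8 m[φ2→X5] = [115, 104, 67]
r8 m[φ3→X12] = [11, 6, 11]
r8 m[φ3→X15] = [837502, 668522, 324456]
r8 m[φ4→X14] = [9, 7, 9]
r8 m[X8→φ0] = [1, 1, 1]
r8 m[X14→φ2] = [9, 7, 9]
r8 m[X14→φ4] = [97935, 49470, 66975]
r8 m[X12→φ1] = [11, 6, 11]
r8 m[X12→φ3] = [76120, 56326, 59564]
r8 m[X5→φ0] = [49450, 39000, 23115]
r8 m[X5→φ1] = [2070, 1768, 804]
r8 m[X5→φ2] = [7740, 6375, 4140]
r8 m[X15→φ3] = [1, 1, 1]
r8 m[X1→φ1] = [1, 1, 1]
fixed point reached at round 8
b[X15] = ⊗ incoming = [837502, 668522, 324456]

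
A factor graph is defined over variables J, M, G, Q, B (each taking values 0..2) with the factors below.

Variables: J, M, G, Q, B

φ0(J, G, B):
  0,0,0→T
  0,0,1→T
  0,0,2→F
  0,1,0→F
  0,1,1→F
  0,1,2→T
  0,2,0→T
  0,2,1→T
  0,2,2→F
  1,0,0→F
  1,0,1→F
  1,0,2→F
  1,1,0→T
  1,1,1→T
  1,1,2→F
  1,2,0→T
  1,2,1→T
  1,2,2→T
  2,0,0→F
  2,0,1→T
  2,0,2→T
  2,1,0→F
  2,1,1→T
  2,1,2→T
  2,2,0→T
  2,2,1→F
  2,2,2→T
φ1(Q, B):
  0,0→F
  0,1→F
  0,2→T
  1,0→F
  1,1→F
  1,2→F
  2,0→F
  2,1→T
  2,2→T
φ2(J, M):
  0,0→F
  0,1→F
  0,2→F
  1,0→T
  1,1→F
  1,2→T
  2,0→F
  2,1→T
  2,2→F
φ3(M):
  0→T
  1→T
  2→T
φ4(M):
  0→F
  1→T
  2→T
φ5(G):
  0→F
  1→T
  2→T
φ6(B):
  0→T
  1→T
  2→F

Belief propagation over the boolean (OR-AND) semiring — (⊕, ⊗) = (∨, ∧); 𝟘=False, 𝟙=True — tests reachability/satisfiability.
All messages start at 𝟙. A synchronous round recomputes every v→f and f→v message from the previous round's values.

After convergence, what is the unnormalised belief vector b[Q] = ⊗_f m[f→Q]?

b[Q] = [F, F, T]

init: all messages = 𝟙 over 3 values
r1 m[φ0→J] = [T, T, T]
r1 m[φ0→G] = [T, T, T]
r1 m[φ0→B] = [T, T, T]
r1 m[φ1→Q] = [T, F, T]
r1 m[φ1→B] = [F, T, T]
r1 m[φ2→J] = [F, T, T]
r1 m[φ2→M] = [T, T, T]
r1 m[φ3→M] = [T, T, T]
r1 m[φ4→M] = [F, T, T]
r1 m[φ5→G] = [F, T, T]
r1 m[φ6→B] = [T, T, F]
r1 m[J→φ0] = [T, T, T]
r1 m[J→φ2] = [T, T, T]
r1 m[M→φ2] = [T, T, T]
r1 m[M→φ3] = [T, T, T]
r1 m[M→φ4] = [T, T, T]
r1 m[G→φ0] = [T, T, T]
r1 m[G→φ5] = [T, T, T]
r1 m[Q→φ1] = [T, T, T]
r1 m[B→φ0] = [T, T, T]
r1 m[B→φ1] = [T, T, T]
r1 m[B→φ6] = [T, T, T]
r2 m[φ0→J] = [T, T, T]
r2 m[φ0→G] = [T, T, T]
r2 m[φ0→B] = [T, T, T]
r2 m[φ1→Q] = [T, F, T]
r2 m[φ1→B] = [F, T, T]
r2 m[φ2→J] = [F, T, T]
r2 m[φ2→M] = [T, T, T]
r2 m[φ3→M] = [T, T, T]
r2 m[φ4→M] = [F, T, T]
r2 m[φ5→G] = [F, T, T]
r2 m[φ6→B] = [T, T, F]
r2 m[J→φ0] = [F, T, T]
r2 m[J→φ2] = [T, T, T]
r2 m[M→φ2] = [F, T, T]
r2 m[M→φ3] = [F, T, T]
r2 m[M→φ4] = [T, T, T]
r2 m[G→φ0] = [F, T, T]
r2 m[G→φ5] = [T, T, T]
r2 m[Q→φ1] = [T, T, T]
r2 m[B→φ0] = [F, T, F]
r2 m[B→φ1] = [T, T, F]
r2 m[B→φ6] = [F, T, T]
r3 m[φ0→J] = [T, T, T]
r3 m[φ0→G] = [T, T, T]
r3 m[φ0→B] = [T, T, T]
r3 m[φ1→Q] = [F, F, T]
r3 m[φ1→B] = [F, T, T]
r3 m[φ2→J] = [F, T, T]
r3 m[φ2→M] = [T, T, T]
r3 m[φ3→M] = [T, T, T]
r3 m[φ4→M] = [F, T, T]
r3 m[φ5→G] = [F, T, T]
r3 m[φ6→B] = [T, T, F]
r3 m[J→φ0] = [F, T, T]
r3 m[J→φ2] = [T, T, T]
r3 m[M→φ2] = [F, T, T]
r3 m[M→φ3] = [F, T, T]
r3 m[M→φ4] = [T, T, T]
r3 m[G→φ0] = [F, T, T]
r3 m[G→φ5] = [T, T, T]
r3 m[Q→φ1] = [T, T, T]
r3 m[B→φ0] = [F, T, F]
r3 m[B→φ1] = [T, T, F]
r3 m[B→φ6] = [F, T, T]
r4 m[φ0→J] = [T, T, T]
r4 m[φ0→G] = [T, T, T]
r4 m[φ0→B] = [T, T, T]
r4 m[φ1→Q] = [F, F, T]
r4 m[φ1→B] = [F, T, T]
r4 m[φ2→J] = [F, T, T]
r4 m[φ2→M] = [T, T, T]
r4 m[φ3→M] = [T, T, T]
r4 m[φ4→M] = [F, T, T]
r4 m[φ5→G] = [F, T, T]
r4 m[φ6→B] = [T, T, F]
r4 m[J→φ0] = [F, T, T]
r4 m[J→φ2] = [T, T, T]
r4 m[M→φ2] = [F, T, T]
r4 m[M→φ3] = [F, T, T]
r4 m[M→φ4] = [T, T, T]
r4 m[G→φ0] = [F, T, T]
r4 m[G→φ5] = [T, T, T]
r4 m[Q→φ1] = [T, T, T]
r4 m[B→φ0] = [F, T, F]
r4 m[B→φ1] = [T, T, F]
r4 m[B→φ6] = [F, T, T]
fixed point reached at round 4
b[Q] = ⊗ incoming = [F, F, T]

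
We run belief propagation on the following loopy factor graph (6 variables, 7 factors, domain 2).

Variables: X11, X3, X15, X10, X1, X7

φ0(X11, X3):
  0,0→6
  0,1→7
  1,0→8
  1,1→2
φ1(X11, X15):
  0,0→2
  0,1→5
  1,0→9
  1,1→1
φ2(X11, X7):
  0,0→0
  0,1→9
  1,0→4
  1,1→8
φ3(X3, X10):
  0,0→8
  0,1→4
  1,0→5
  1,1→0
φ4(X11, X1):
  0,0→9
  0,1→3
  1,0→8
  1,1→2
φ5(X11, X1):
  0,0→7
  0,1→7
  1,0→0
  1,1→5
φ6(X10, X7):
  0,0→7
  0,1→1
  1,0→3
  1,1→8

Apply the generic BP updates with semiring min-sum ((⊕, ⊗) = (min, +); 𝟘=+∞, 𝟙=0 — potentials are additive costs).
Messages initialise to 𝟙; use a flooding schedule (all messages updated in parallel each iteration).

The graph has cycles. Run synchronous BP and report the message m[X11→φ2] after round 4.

init: all messages = 𝟙 over 2 values
r1 m[φ0→X11] = [6, 2]
r1 m[φ0→X3] = [6, 2]
r1 m[φ1→X11] = [2, 1]
r1 m[φ1→X15] = [2, 1]
r1 m[φ2→X11] = [0, 4]
r1 m[φ2→X7] = [0, 8]
r1 m[φ3→X3] = [4, 0]
r1 m[φ3→X10] = [5, 0]
r1 m[φ4→X11] = [3, 2]
r1 m[φ4→X1] = [8, 2]
r1 m[φ5→X11] = [7, 0]
r1 m[φ5→X1] = [0, 5]
r1 m[φ6→X10] = [1, 3]
r1 m[φ6→X7] = [3, 1]
r1 m[X11→φ0] = [0, 0]
r1 m[X11→φ1] = [0, 0]
r1 m[X11→φ2] = [0, 0]
r1 m[X11→φ4] = [0, 0]
r1 m[X11→φ5] = [0, 0]
r1 m[X3→φ0] = [0, 0]
r1 m[X3→φ3] = [0, 0]
r1 m[X15→φ1] = [0, 0]
r1 m[X10→φ3] = [0, 0]
r1 m[X10→φ6] = [0, 0]
r1 m[X1→φ4] = [0, 0]
r1 m[X1→φ5] = [0, 0]
r1 m[X7→φ2] = [0, 0]
r1 m[X7→φ6] = [0, 0]
r2 m[φ0→X11] = [6, 2]
r2 m[φ0→X3] = [6, 2]
r2 m[φ1→X11] = [2, 1]
r2 m[φ1→X15] = [2, 1]
r2 m[φ2→X11] = [0, 4]
r2 m[φ2→X7] = [0, 8]
r2 m[φ3→X3] = [4, 0]
r2 m[φ3→X10] = [5, 0]
r2 m[φ4→X11] = [3, 2]
r2 m[φ4→X1] = [8, 2]
r2 m[φ5→X11] = [7, 0]
r2 m[φ5→X1] = [0, 5]
r2 m[φ6→X10] = [1, 3]
r2 m[φ6→X7] = [3, 1]
r2 m[X11→φ0] = [12, 7]
r2 m[X11→φ1] = [16, 8]
r2 m[X11→φ2] = [18, 5]
r2 m[X11→φ4] = [15, 7]
r2 m[X11→φ5] = [11, 9]
r2 m[X3→φ0] = [4, 0]
r2 m[X3→φ3] = [6, 2]
r2 m[X15→φ1] = [0, 0]
r2 m[X10→φ3] = [1, 3]
r2 m[X10→φ6] = [5, 0]
r2 m[X1→φ4] = [0, 5]
r2 m[X1→φ5] = [8, 2]
r2 m[X7→φ2] = [3, 1]
r2 m[X7→φ6] = [0, 8]
r3 m[φ0→X11] = [7, 2]
r3 m[φ0→X3] = [15, 9]
r3 m[φ1→X11] = [2, 1]
r3 m[φ1→X15] = [17, 9]
r3 m[φ2→X11] = [3, 7]
r3 m[φ2→X7] = [9, 13]
r3 m[φ3→X3] = [7, 3]
r3 m[φ3→X10] = [7, 2]
r3 m[φ4→X11] = [8, 7]
r3 m[φ4→X1] = [15, 9]
r3 m[φ5→X11] = [9, 7]
r3 m[φ5→X1] = [9, 14]
r3 m[φ6→X10] = [7, 3]
r3 m[φ6→X7] = [3, 6]
r3 m[X11→φ0] = [12, 7]
r3 m[X11→φ1] = [16, 8]
r3 m[X11→φ2] = [18, 5]
r3 m[X11→φ4] = [15, 7]
r3 m[X11→φ5] = [11, 9]
r3 m[X3→φ0] = [4, 0]
r3 m[X3→φ3] = [6, 2]
r3 m[X15→φ1] = [0, 0]
r3 m[X10→φ3] = [1, 3]
r3 m[X10→φ6] = [5, 0]
r3 m[X1→φ4] = [0, 5]
r3 m[X1→φ5] = [8, 2]
r3 m[X7→φ2] = [3, 1]
r3 m[X7→φ6] = [0, 8]
r4 m[φ0→X11] = [7, 2]
r4 m[φ0→X3] = [15, 9]
r4 m[φ1→X11] = [2, 1]
r4 m[φ1→X15] = [17, 9]
r4 m[φ2→X11] = [3, 7]
r4 m[φ2→X7] = [9, 13]
r4 m[φ3→X3] = [7, 3]
r4 m[φ3→X10] = [7, 2]
r4 m[φ4→X11] = [8, 7]
r4 m[φ4→X1] = [15, 9]
r4 m[φ5→X11] = [9, 7]
r4 m[φ5→X1] = [9, 14]
r4 m[φ6→X10] = [7, 3]
r4 m[φ6→X7] = [3, 6]
r4 m[X11→φ0] = [22, 22]
r4 m[X11→φ1] = [27, 23]
r4 m[X11→φ2] = [26, 17]
r4 m[X11→φ4] = [21, 17]
r4 m[X11→φ5] = [20, 17]
r4 m[X3→φ0] = [7, 3]
r4 m[X3→φ3] = [15, 9]
r4 m[X15→φ1] = [0, 0]
r4 m[X10→φ3] = [7, 3]
r4 m[X10→φ6] = [7, 2]
r4 m[X1→φ4] = [9, 14]
r4 m[X1→φ5] = [15, 9]
r4 m[X7→φ2] = [3, 6]
r4 m[X7→φ6] = [9, 13]

message @ round 4 = [26, 17]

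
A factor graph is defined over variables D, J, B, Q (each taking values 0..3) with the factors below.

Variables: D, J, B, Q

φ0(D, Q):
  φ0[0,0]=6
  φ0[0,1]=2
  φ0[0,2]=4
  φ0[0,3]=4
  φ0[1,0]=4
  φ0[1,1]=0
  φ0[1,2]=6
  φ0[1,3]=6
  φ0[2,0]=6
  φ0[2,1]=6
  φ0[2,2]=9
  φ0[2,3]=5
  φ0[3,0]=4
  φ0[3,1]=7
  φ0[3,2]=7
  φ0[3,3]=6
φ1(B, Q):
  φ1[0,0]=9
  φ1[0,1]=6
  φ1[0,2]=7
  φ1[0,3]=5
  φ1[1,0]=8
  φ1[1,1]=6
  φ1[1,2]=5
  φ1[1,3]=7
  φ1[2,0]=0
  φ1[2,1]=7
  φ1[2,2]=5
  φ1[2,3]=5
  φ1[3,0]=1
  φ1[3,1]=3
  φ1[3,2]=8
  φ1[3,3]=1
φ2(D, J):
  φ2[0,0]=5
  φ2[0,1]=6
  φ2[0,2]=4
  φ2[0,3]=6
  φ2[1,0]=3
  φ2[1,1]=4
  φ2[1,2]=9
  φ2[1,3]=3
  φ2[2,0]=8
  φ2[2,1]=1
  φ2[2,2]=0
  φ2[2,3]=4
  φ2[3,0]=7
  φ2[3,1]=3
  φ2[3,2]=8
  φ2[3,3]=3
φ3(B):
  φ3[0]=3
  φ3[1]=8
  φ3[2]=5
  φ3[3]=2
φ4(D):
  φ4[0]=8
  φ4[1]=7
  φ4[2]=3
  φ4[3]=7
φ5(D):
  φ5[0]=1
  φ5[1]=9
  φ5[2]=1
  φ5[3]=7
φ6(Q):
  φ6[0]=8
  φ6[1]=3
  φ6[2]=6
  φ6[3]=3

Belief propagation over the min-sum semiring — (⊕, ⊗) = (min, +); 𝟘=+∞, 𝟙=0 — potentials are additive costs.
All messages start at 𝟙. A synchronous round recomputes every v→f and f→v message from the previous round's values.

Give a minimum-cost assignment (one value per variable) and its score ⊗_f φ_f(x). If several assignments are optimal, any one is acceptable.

assignment: (D=2, J=2, B=3, Q=3); score = 15

init: all messages = 𝟙 over 4 values
r1 m[φ0→D] = [2, 0, 5, 4]
r1 m[φ0→Q] = [4, 0, 4, 4]
r1 m[φ1→B] = [5, 5, 0, 1]
r1 m[φ1→Q] = [0, 3, 5, 1]
r1 m[φ2→D] = [4, 3, 0, 3]
r1 m[φ2→J] = [3, 1, 0, 3]
r1 m[φ3→B] = [3, 8, 5, 2]
r1 m[φ4→D] = [8, 7, 3, 7]
r1 m[φ5→D] = [1, 9, 1, 7]
r1 m[φ6→Q] = [8, 3, 6, 3]
r1 m[D→φ0] = [0, 0, 0, 0]
r1 m[D→φ2] = [0, 0, 0, 0]
r1 m[D→φ4] = [0, 0, 0, 0]
r1 m[D→φ5] = [0, 0, 0, 0]
r1 m[J→φ2] = [0, 0, 0, 0]
r1 m[B→φ1] = [0, 0, 0, 0]
r1 m[B→φ3] = [0, 0, 0, 0]
r1 m[Q→φ0] = [0, 0, 0, 0]
r1 m[Q→φ1] = [0, 0, 0, 0]
r1 m[Q→φ6] = [0, 0, 0, 0]
r2 m[φ0→D] = [2, 0, 5, 4]
r2 m[φ0→Q] = [4, 0, 4, 4]
r2 m[φ1→B] = [5, 5, 0, 1]
r2 m[φ1→Q] = [0, 3, 5, 1]
r2 m[φ2→D] = [4, 3, 0, 3]
r2 m[φ2→J] = [3, 1, 0, 3]
r2 m[φ3→B] = [3, 8, 5, 2]
r2 m[φ4→D] = [8, 7, 3, 7]
r2 m[φ5→D] = [1, 9, 1, 7]
r2 m[φ6→Q] = [8, 3, 6, 3]
r2 m[D→φ0] = [13, 19, 4, 17]
r2 m[D→φ2] = [11, 16, 9, 18]
r2 m[D→φ4] = [7, 12, 6, 14]
r2 m[D→φ5] = [14, 10, 8, 14]
r2 m[J→φ2] = [0, 0, 0, 0]
r2 m[B→φ1] = [3, 8, 5, 2]
r2 m[B→φ3] = [5, 5, 0, 1]
r2 m[Q→φ0] = [8, 6, 11, 4]
r2 m[Q→φ1] = [12, 3, 10, 7]
r2 m[Q→φ6] = [4, 3, 9, 5]
r3 m[φ0→D] = [8, 6, 9, 10]
r3 m[φ0→Q] = [10, 10, 13, 9]
r3 m[φ1→B] = [9, 9, 10, 6]
r3 m[φ1→Q] = [3, 5, 10, 3]
r3 m[φ2→D] = [4, 3, 0, 3]
r3 m[φ2→J] = [16, 10, 9, 13]
r3 m[φ3→B] = [3, 8, 5, 2]
r3 m[φ4→D] = [8, 7, 3, 7]
r3 m[φ5→D] = [1, 9, 1, 7]
r3 m[φ6→Q] = [8, 3, 6, 3]
r3 m[D→φ0] = [13, 19, 4, 17]
r3 m[D→φ2] = [11, 16, 9, 18]
r3 m[D→φ4] = [7, 12, 6, 14]
r3 m[D→φ5] = [14, 10, 8, 14]
r3 m[J→φ2] = [0, 0, 0, 0]
r3 m[B→φ1] = [3, 8, 5, 2]
r3 m[B→φ3] = [5, 5, 0, 1]
r3 m[Q→φ0] = [8, 6, 11, 4]
r3 m[Q→φ1] = [12, 3, 10, 7]
r3 m[Q→φ6] = [4, 3, 9, 5]
r4 m[φ0→D] = [8, 6, 9, 10]
r4 m[φ0→Q] = [10, 10, 13, 9]
r4 m[φ1→B] = [9, 9, 10, 6]
r4 m[φ1→Q] = [3, 5, 10, 3]
r4 m[φ2→D] = [4, 3, 0, 3]
r4 m[φ2→J] = [16, 10, 9, 13]
r4 m[φ3→B] = [3, 8, 5, 2]
r4 m[φ4→D] = [8, 7, 3, 7]
r4 m[φ5→D] = [1, 9, 1, 7]
r4 m[φ6→Q] = [8, 3, 6, 3]
r4 m[D→φ0] = [13, 19, 4, 17]
r4 m[D→φ2] = [17, 22, 13, 24]
r4 m[D→φ4] = [13, 18, 10, 20]
r4 m[D→φ5] = [20, 16, 12, 20]
r4 m[J→φ2] = [0, 0, 0, 0]
r4 m[B→φ1] = [3, 8, 5, 2]
r4 m[B→φ3] = [9, 9, 10, 6]
r4 m[Q→φ0] = [11, 8, 16, 6]
r4 m[Q→φ1] = [18, 13, 19, 12]
r4 m[Q→φ6] = [13, 15, 23, 12]
r5 m[φ0→D] = [10, 8, 11, 12]
r5 m[φ0→Q] = [10, 10, 13, 9]
r5 m[φ1→B] = [17, 19, 17, 13]
r5 m[φ1→Q] = [3, 5, 10, 3]
r5 m[φ2→D] = [4, 3, 0, 3]
r5 m[φ2→J] = [21, 14, 13, 17]
r5 m[φ3→B] = [3, 8, 5, 2]
r5 m[φ4→D] = [8, 7, 3, 7]
r5 m[φ5→D] = [1, 9, 1, 7]
r5 m[φ6→Q] = [8, 3, 6, 3]
r5 m[D→φ0] = [13, 19, 4, 17]
r5 m[D→φ2] = [17, 22, 13, 24]
r5 m[D→φ4] = [13, 18, 10, 20]
r5 m[D→φ5] = [20, 16, 12, 20]
r5 m[J→φ2] = [0, 0, 0, 0]
r5 m[B→φ1] = [3, 8, 5, 2]
r5 m[B→φ3] = [9, 9, 10, 6]
r5 m[Q→φ0] = [11, 8, 16, 6]
r5 m[Q→φ1] = [18, 13, 19, 12]
r5 m[Q→φ6] = [13, 15, 23, 12]
r6 m[φ0→D] = [10, 8, 11, 12]
r6 m[φ0→Q] = [10, 10, 13, 9]
r6 m[φ1→B] = [17, 19, 17, 13]
r6 m[φ1→Q] = [3, 5, 10, 3]
r6 m[φ2→D] = [4, 3, 0, 3]
r6 m[φ2→J] = [21, 14, 13, 17]
r6 m[φ3→B] = [3, 8, 5, 2]
r6 m[φ4→D] = [8, 7, 3, 7]
r6 m[φ5→D] = [1, 9, 1, 7]
r6 m[φ6→Q] = [8, 3, 6, 3]
r6 m[D→φ0] = [13, 19, 4, 17]
r6 m[D→φ2] = [19, 24, 15, 26]
r6 m[D→φ4] = [15, 20, 12, 22]
r6 m[D→φ5] = [22, 18, 14, 22]
r6 m[J→φ2] = [0, 0, 0, 0]
r6 m[B→φ1] = [3, 8, 5, 2]
r6 m[B→φ3] = [17, 19, 17, 13]
r6 m[Q→φ0] = [11, 8, 16, 6]
r6 m[Q→φ1] = [18, 13, 19, 12]
r6 m[Q→φ6] = [13, 15, 23, 12]
r7 m[φ0→D] = [10, 8, 11, 12]
r7 m[φ0→Q] = [10, 10, 13, 9]
r7 m[φ1→B] = [17, 19, 17, 13]
r7 m[φ1→Q] = [3, 5, 10, 3]
r7 m[φ2→D] = [4, 3, 0, 3]
r7 m[φ2→J] = [23, 16, 15, 19]
r7 m[φ3→B] = [3, 8, 5, 2]
r7 m[φ4→D] = [8, 7, 3, 7]
r7 m[φ5→D] = [1, 9, 1, 7]
r7 m[φ6→Q] = [8, 3, 6, 3]
r7 m[D→φ0] = [13, 19, 4, 17]
r7 m[D→φ2] = [19, 24, 15, 26]
r7 m[D→φ4] = [15, 20, 12, 22]
r7 m[D→φ5] = [22, 18, 14, 22]
r7 m[J→φ2] = [0, 0, 0, 0]
r7 m[B→φ1] = [3, 8, 5, 2]
r7 m[B→φ3] = [17, 19, 17, 13]
r7 m[Q→φ0] = [11, 8, 16, 6]
r7 m[Q→φ1] = [18, 13, 19, 12]
r7 m[Q→φ6] = [13, 15, 23, 12]
r8 m[φ0→D] = [10, 8, 11, 12]
r8 m[φ0→Q] = [10, 10, 13, 9]
r8 m[φ1→B] = [17, 19, 17, 13]
r8 m[φ1→Q] = [3, 5, 10, 3]
r8 m[φ2→D] = [4, 3, 0, 3]
r8 m[φ2→J] = [23, 16, 15, 19]
r8 m[φ3→B] = [3, 8, 5, 2]
r8 m[φ4→D] = [8, 7, 3, 7]
r8 m[φ5→D] = [1, 9, 1, 7]
r8 m[φ6→Q] = [8, 3, 6, 3]
r8 m[D→φ0] = [13, 19, 4, 17]
r8 m[D→φ2] = [19, 24, 15, 26]
r8 m[D→φ4] = [15, 20, 12, 22]
r8 m[D→φ5] = [22, 18, 14, 22]
r8 m[J→φ2] = [0, 0, 0, 0]
r8 m[B→φ1] = [3, 8, 5, 2]
r8 m[B→φ3] = [17, 19, 17, 13]
r8 m[Q→φ0] = [11, 8, 16, 6]
r8 m[Q→φ1] = [18, 13, 19, 12]
r8 m[Q→φ6] = [13, 15, 23, 12]
fixed point reached at round 8
traceback from D: (D=2, J=2, B=3, Q=3), score=15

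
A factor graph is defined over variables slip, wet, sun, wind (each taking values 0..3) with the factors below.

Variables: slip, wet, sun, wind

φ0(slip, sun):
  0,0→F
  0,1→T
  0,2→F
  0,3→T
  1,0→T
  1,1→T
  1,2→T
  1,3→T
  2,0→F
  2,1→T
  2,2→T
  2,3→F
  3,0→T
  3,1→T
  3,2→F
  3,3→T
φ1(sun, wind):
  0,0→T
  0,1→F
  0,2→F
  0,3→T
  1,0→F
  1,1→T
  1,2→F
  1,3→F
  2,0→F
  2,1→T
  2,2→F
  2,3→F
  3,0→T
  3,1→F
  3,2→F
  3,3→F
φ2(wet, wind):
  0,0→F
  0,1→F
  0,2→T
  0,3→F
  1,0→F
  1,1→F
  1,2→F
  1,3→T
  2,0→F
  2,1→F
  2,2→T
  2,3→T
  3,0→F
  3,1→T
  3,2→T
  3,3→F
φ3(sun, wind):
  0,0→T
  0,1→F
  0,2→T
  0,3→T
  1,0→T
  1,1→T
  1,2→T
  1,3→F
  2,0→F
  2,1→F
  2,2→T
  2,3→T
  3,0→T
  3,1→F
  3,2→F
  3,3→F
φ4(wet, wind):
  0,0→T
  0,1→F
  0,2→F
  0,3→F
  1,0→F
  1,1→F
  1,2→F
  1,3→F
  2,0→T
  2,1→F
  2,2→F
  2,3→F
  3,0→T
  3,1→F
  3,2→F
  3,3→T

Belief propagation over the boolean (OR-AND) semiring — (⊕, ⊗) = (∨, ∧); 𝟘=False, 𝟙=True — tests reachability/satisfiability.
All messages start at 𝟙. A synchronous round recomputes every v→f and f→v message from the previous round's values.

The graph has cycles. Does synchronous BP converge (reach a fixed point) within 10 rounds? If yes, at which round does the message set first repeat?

init: all messages = 𝟙 over 4 values
r1 m[φ0→slip] = [T, T, T, T]
r1 m[φ0→sun] = [T, T, T, T]
r1 m[φ1→sun] = [T, T, T, T]
r1 m[φ1→wind] = [T, T, F, T]
r1 m[φ2→wet] = [T, T, T, T]
r1 m[φ2→wind] = [F, T, T, T]
r1 m[φ3→sun] = [T, T, T, T]
r1 m[φ3→wind] = [T, T, T, T]
r1 m[φ4→wet] = [T, F, T, T]
r1 m[φ4→wind] = [T, F, F, T]
r1 m[slip→φ0] = [T, T, T, T]
r1 m[wet→φ2] = [T, T, T, T]
r1 m[wet→φ4] = [T, T, T, T]
r1 m[sun→φ0] = [T, T, T, T]
r1 m[sun→φ1] = [T, T, T, T]
r1 m[sun→φ3] = [T, T, T, T]
r1 m[wind→φ1] = [T, T, T, T]
r1 m[wind→φ2] = [T, T, T, T]
r1 m[wind→φ3] = [T, T, T, T]
r1 m[wind→φ4] = [T, T, T, T]
r2 m[φ0→slip] = [T, T, T, T]
r2 m[φ0→sun] = [T, T, T, T]
r2 m[φ1→sun] = [T, T, T, T]
r2 m[φ1→wind] = [T, T, F, T]
r2 m[φ2→wet] = [T, T, T, T]
r2 m[φ2→wind] = [F, T, T, T]
r2 m[φ3→sun] = [T, T, T, T]
r2 m[φ3→wind] = [T, T, T, T]
r2 m[φ4→wet] = [T, F, T, T]
r2 m[φ4→wind] = [T, F, F, T]
r2 m[slip→φ0] = [T, T, T, T]
r2 m[wet→φ2] = [T, F, T, T]
r2 m[wet→φ4] = [T, T, T, T]
r2 m[sun→φ0] = [T, T, T, T]
r2 m[sun→φ1] = [T, T, T, T]
r2 m[sun→φ3] = [T, T, T, T]
r2 m[wind→φ1] = [F, F, F, T]
r2 m[wind→φ2] = [T, F, F, T]
r2 m[wind→φ3] = [F, F, F, T]
r2 m[wind→φ4] = [F, T, F, T]
r3 m[φ0→slip] = [T, T, T, T]
r3 m[φ0→sun] = [T, T, T, T]
r3 m[φ1→sun] = [T, F, F, F]
r3 m[φ1→wind] = [T, T, F, T]
r3 m[φ2→wet] = [F, T, T, F]
r3 m[φ2→wind] = [F, T, T, T]
r3 m[φ3→sun] = [T, F, T, F]
r3 m[φ3→wind] = [T, T, T, T]
r3 m[φ4→wet] = [F, F, F, T]
r3 m[φ4→wind] = [T, F, F, T]
r3 m[slip→φ0] = [T, T, T, T]
r3 m[wet→φ2] = [T, F, T, T]
r3 m[wet→φ4] = [T, T, T, T]
r3 m[sun→φ0] = [T, T, T, T]
r3 m[sun→φ1] = [T, T, T, T]
r3 m[sun→φ3] = [T, T, T, T]
r3 m[wind→φ1] = [F, F, F, T]
r3 m[wind→φ2] = [T, F, F, T]
r3 m[wind→φ3] = [F, F, F, T]
r3 m[wind→φ4] = [F, T, F, T]
r4 m[φ0→slip] = [T, T, T, T]
r4 m[φ0→sun] = [T, T, T, T]
r4 m[φ1→sun] = [T, F, F, F]
r4 m[φ1→wind] = [T, T, F, T]
r4 m[φ2→wet] = [F, T, T, F]
r4 m[φ2→wind] = [F, T, T, T]
r4 m[φ3→sun] = [T, F, T, F]
r4 m[φ3→wind] = [T, T, T, T]
r4 m[φ4→wet] = [F, F, F, T]
r4 m[φ4→wind] = [T, F, F, T]
r4 m[slip→φ0] = [T, T, T, T]
r4 m[wet→φ2] = [F, F, F, T]
r4 m[wet→φ4] = [F, T, T, F]
r4 m[sun→φ0] = [T, F, F, F]
r4 m[sun→φ1] = [T, F, T, F]
r4 m[sun→φ3] = [T, F, F, F]
r4 m[wind→φ1] = [F, F, F, T]
r4 m[wind→φ2] = [T, F, F, T]
r4 m[wind→φ3] = [F, F, F, T]
r4 m[wind→φ4] = [F, T, F, T]
r5 m[φ0→slip] = [F, T, F, T]
r5 m[φ0→sun] = [T, T, T, T]
r5 m[φ1→sun] = [T, F, F, F]
r5 m[φ1→wind] = [T, T, F, T]
r5 m[φ2→wet] = [F, T, T, F]
r5 m[φ2→wind] = [F, T, T, F]
r5 m[φ3→sun] = [T, F, T, F]
r5 m[φ3→wind] = [T, F, T, T]
r5 m[φ4→wet] = [F, F, F, T]
r5 m[φ4→wind] = [T, F, F, F]
r5 m[slip→φ0] = [T, T, T, T]
r5 m[wet→φ2] = [F, F, F, T]
r5 m[wet→φ4] = [F, T, T, F]
r5 m[sun→φ0] = [T, F, F, F]
r5 m[sun→φ1] = [T, F, T, F]
r5 m[sun→φ3] = [T, F, F, F]
r5 m[wind→φ1] = [F, F, F, T]
r5 m[wind→φ2] = [T, F, F, T]
r5 m[wind→φ3] = [F, F, F, T]
r5 m[wind→φ4] = [F, T, F, T]
r6 m[φ0→slip] = [F, T, F, T]
r6 m[φ0→sun] = [T, T, T, T]
r6 m[φ1→sun] = [T, F, F, F]
r6 m[φ1→wind] = [T, T, F, T]
r6 m[φ2→wet] = [F, T, T, F]
r6 m[φ2→wind] = [F, T, T, F]
r6 m[φ3→sun] = [T, F, T, F]
r6 m[φ3→wind] = [T, F, T, T]
r6 m[φ4→wet] = [F, F, F, T]
r6 m[φ4→wind] = [T, F, F, F]
r6 m[slip→φ0] = [T, T, T, T]
r6 m[wet→φ2] = [F, F, F, T]
r6 m[wet→φ4] = [F, T, T, F]
r6 m[sun→φ0] = [T, F, F, F]
r6 m[sun→φ1] = [T, F, T, F]
r6 m[sun→φ3] = [T, F, F, F]
r6 m[wind→φ1] = [F, F, F, F]
r6 m[wind→φ2] = [T, F, F, F]
r6 m[wind→φ3] = [F, F, F, F]
r6 m[wind→φ4] = [F, F, F, F]
r7 m[φ0→slip] = [F, T, F, T]
r7 m[φ0→sun] = [T, T, T, T]
r7 m[φ1→sun] = [F, F, F, F]
r7 m[φ1→wind] = [T, T, F, T]
r7 m[φ2→wet] = [F, F, F, F]
r7 m[φ2→wind] = [F, T, T, F]
r7 m[φ3→sun] = [F, F, F, F]
r7 m[φ3→wind] = [T, F, T, T]
r7 m[φ4→wet] = [F, F, F, F]
r7 m[φ4→wind] = [T, F, F, F]
r7 m[slip→φ0] = [T, T, T, T]
r7 m[wet→φ2] = [F, F, F, T]
r7 m[wet→φ4] = [F, T, T, F]
r7 m[sun→φ0] = [T, F, F, F]
r7 m[sun→φ1] = [T, F, T, F]
r7 m[sun→φ3] = [T, F, F, F]
r7 m[wind→φ1] = [F, F, F, F]
r7 m[wind→φ2] = [T, F, F, F]
r7 m[wind→φ3] = [F, F, F, F]
r7 m[wind→φ4] = [F, F, F, F]
r8 m[φ0→slip] = [F, T, F, T]
r8 m[φ0→sun] = [T, T, T, T]
r8 m[φ1→sun] = [F, F, F, F]
r8 m[φ1→wind] = [T, T, F, T]
r8 m[φ2→wet] = [F, F, F, F]
r8 m[φ2→wind] = [F, T, T, F]
r8 m[φ3→sun] = [F, F, F, F]
r8 m[φ3→wind] = [T, F, T, T]
r8 m[φ4→wet] = [F, F, F, F]
r8 m[φ4→wind] = [T, F, F, F]
r8 m[slip→φ0] = [T, T, T, T]
r8 m[wet→φ2] = [F, F, F, F]
r8 m[wet→φ4] = [F, F, F, F]
r8 m[sun→φ0] = [F, F, F, F]
r8 m[sun→φ1] = [F, F, F, F]
r8 m[sun→φ3] = [F, F, F, F]
r8 m[wind→φ1] = [F, F, F, F]
r8 m[wind→φ2] = [T, F, F, F]
r8 m[wind→φ3] = [F, F, F, F]
r8 m[wind→φ4] = [F, F, F, F]
r9 m[φ0→slip] = [F, F, F, F]
r9 m[φ0→sun] = [T, T, T, T]
r9 m[φ1→sun] = [F, F, F, F]
r9 m[φ1→wind] = [F, F, F, F]
r9 m[φ2→wet] = [F, F, F, F]
r9 m[φ2→wind] = [F, F, F, F]
r9 m[φ3→sun] = [F, F, F, F]
r9 m[φ3→wind] = [F, F, F, F]
r9 m[φ4→wet] = [F, F, F, F]
r9 m[φ4→wind] = [F, F, F, F]
r9 m[slip→φ0] = [T, T, T, T]
r9 m[wet→φ2] = [F, F, F, F]
r9 m[wet→φ4] = [F, F, F, F]
r9 m[sun→φ0] = [F, F, F, F]
r9 m[sun→φ1] = [F, F, F, F]
r9 m[sun→φ3] = [F, F, F, F]
r9 m[wind→φ1] = [F, F, F, F]
r9 m[wind→φ2] = [T, F, F, F]
r9 m[wind→φ3] = [F, F, F, F]
r9 m[wind→φ4] = [F, F, F, F]
r10 m[φ0→slip] = [F, F, F, F]
r10 m[φ0→sun] = [T, T, T, T]
r10 m[φ1→sun] = [F, F, F, F]
r10 m[φ1→wind] = [F, F, F, F]
r10 m[φ2→wet] = [F, F, F, F]
r10 m[φ2→wind] = [F, F, F, F]
r10 m[φ3→sun] = [F, F, F, F]
r10 m[φ3→wind] = [F, F, F, F]
r10 m[φ4→wet] = [F, F, F, F]
r10 m[φ4→wind] = [F, F, F, F]
r10 m[slip→φ0] = [T, T, T, T]
r10 m[wet→φ2] = [F, F, F, F]
r10 m[wet→φ4] = [F, F, F, F]
r10 m[sun→φ0] = [F, F, F, F]
r10 m[sun→φ1] = [F, F, F, F]
r10 m[sun→φ3] = [F, F, F, F]
r10 m[wind→φ1] = [F, F, F, F]
r10 m[wind→φ2] = [F, F, F, F]
r10 m[wind→φ3] = [F, F, F, F]
r10 m[wind→φ4] = [F, F, F, F]
no fixed point within 10 rounds

NOT CONVERGED within 10 rounds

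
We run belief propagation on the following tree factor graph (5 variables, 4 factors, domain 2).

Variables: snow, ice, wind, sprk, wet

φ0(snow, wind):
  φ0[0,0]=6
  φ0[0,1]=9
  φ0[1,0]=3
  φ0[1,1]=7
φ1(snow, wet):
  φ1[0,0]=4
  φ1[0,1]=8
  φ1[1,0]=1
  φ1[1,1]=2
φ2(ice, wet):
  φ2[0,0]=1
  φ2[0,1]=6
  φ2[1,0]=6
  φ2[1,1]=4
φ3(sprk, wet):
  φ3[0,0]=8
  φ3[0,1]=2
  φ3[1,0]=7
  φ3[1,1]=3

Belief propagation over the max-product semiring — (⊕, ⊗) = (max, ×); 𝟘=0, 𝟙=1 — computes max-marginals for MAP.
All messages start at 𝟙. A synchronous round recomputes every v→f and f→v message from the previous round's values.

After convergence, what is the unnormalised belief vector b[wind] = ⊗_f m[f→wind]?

b[wind] = [1152, 1728]

init: all messages = 𝟙 over 2 values
r1 m[φ0→snow] = [9, 7]
r1 m[φ0→wind] = [6, 9]
r1 m[φ1→snow] = [8, 2]
r1 m[φ1→wet] = [4, 8]
r1 m[φ2→ice] = [6, 6]
r1 m[φ2→wet] = [6, 6]
r1 m[φ3→sprk] = [8, 7]
r1 m[φ3→wet] = [8, 3]
r1 m[snow→φ0] = [1, 1]
r1 m[snow→φ1] = [1, 1]
r1 m[ice→φ2] = [1, 1]
r1 m[wind→φ0] = [1, 1]
r1 m[sprk→φ3] = [1, 1]
r1 m[wet→φ1] = [1, 1]
r1 m[wet→φ2] = [1, 1]
r1 m[wet→φ3] = [1, 1]
r2 m[φ0→snow] = [9, 7]
r2 m[φ0→wind] = [6, 9]
r2 m[φ1→snow] = [8, 2]
r2 m[φ1→wet] = [4, 8]
r2 m[φ2→ice] = [6, 6]
r2 m[φ2→wet] = [6, 6]
r2 m[φ3→sprk] = [8, 7]
r2 m[φ3→wet] = [8, 3]
r2 m[snow→φ0] = [8, 2]
r2 m[snow→φ1] = [9, 7]
r2 m[ice→φ2] = [1, 1]
r2 m[wind→φ0] = [1, 1]
r2 m[sprk→φ3] = [1, 1]
r2 m[wet→φ1] = [48, 18]
r2 m[wet→φ2] = [32, 24]
r2 m[wet→φ3] = [24, 48]
r3 m[φ0→snow] = [9, 7]
r3 m[φ0→wind] = [48, 72]
r3 m[φ1→snow] = [192, 48]
r3 m[φ1→wet] = [36, 72]
r3 m[φ2→ice] = [144, 192]
r3 m[φ2→wet] = [6, 6]
r3 m[φ3→sprk] = [192, 168]
r3 m[φ3→wet] = [8, 3]
r3 m[snow→φ0] = [8, 2]
r3 m[snow→φ1] = [9, 7]
r3 m[ice→φ2] = [1, 1]
r3 m[wind→φ0] = [1, 1]
r3 m[sprk→φ3] = [1, 1]
r3 m[wet→φ1] = [48, 18]
r3 m[wet→φ2] = [32, 24]
r3 m[wet→φ3] = [24, 48]
r4 m[φ0→snow] = [9, 7]
r4 m[φ0→wind] = [48, 72]
r4 m[φ1→snow] = [192, 48]
r4 m[φ1→wet] = [36, 72]
r4 m[φ2→ice] = [144, 192]
r4 m[φ2→wet] = [6, 6]
r4 m[φ3→sprk] = [192, 168]
r4 m[φ3→wet] = [8, 3]
r4 m[snow→φ0] = [192, 48]
r4 m[snow→φ1] = [9, 7]
r4 m[ice→φ2] = [1, 1]
r4 m[wind→φ0] = [1, 1]
r4 m[sprk→φ3] = [1, 1]
r4 m[wet→φ1] = [48, 18]
r4 m[wet→φ2] = [288, 216]
r4 m[wet→φ3] = [216, 432]
r5 m[φ0→snow] = [9, 7]
r5 m[φ0→wind] = [1152, 1728]
r5 m[φ1→snow] = [192, 48]
r5 m[φ1→wet] = [36, 72]
r5 m[φ2→ice] = [1296, 1728]
r5 m[φ2→wet] = [6, 6]
r5 m[φ3→sprk] = [1728, 1512]
r5 m[φ3→wet] = [8, 3]
r5 m[snow→φ0] = [192, 48]
r5 m[snow→φ1] = [9, 7]
r5 m[ice→φ2] = [1, 1]
r5 m[wind→φ0] = [1, 1]
r5 m[sprk→φ3] = [1, 1]
r5 m[wet→φ1] = [48, 18]
r5 m[wet→φ2] = [288, 216]
r5 m[wet→φ3] = [216, 432]
r6 m[φ0→snow] = [9, 7]
r6 m[φ0→wind] = [1152, 1728]
r6 m[φ1→snow] = [192, 48]
r6 m[φ1→wet] = [36, 72]
r6 m[φ2→ice] = [1296, 1728]
r6 m[φ2→wet] = [6, 6]
r6 m[φ3→sprk] = [1728, 1512]
r6 m[φ3→wet] = [8, 3]
r6 m[snow→φ0] = [192, 48]
r6 m[snow→φ1] = [9, 7]
r6 m[ice→φ2] = [1, 1]
r6 m[wind→φ0] = [1, 1]
r6 m[sprk→φ3] = [1, 1]
r6 m[wet→φ1] = [48, 18]
r6 m[wet→φ2] = [288, 216]
r6 m[wet→φ3] = [216, 432]
fixed point reached at round 6
b[wind] = ⊗ incoming = [1152, 1728]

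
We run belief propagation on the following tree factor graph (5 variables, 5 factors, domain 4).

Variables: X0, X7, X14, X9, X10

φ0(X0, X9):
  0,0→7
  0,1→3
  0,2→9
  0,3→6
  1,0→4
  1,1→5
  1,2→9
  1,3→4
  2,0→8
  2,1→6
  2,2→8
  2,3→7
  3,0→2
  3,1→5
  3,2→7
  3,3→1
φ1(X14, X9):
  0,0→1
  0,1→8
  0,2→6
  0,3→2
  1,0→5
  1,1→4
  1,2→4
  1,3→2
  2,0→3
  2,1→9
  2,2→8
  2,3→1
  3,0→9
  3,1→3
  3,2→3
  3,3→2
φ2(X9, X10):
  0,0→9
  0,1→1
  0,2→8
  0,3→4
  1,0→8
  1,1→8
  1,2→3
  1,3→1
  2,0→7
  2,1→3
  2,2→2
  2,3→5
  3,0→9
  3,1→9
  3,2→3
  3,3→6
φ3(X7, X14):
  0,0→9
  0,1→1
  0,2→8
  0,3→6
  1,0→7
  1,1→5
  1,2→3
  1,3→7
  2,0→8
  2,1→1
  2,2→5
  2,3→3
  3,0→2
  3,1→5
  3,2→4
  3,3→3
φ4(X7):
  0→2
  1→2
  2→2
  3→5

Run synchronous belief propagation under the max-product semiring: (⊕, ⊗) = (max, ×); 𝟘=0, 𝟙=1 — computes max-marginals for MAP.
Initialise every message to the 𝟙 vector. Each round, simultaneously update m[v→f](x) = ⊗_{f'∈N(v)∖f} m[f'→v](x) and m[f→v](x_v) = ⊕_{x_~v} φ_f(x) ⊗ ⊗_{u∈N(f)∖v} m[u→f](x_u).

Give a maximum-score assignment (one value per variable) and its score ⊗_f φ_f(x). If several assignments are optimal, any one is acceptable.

assignment: (X0=0, X7=3, X14=2, X9=2, X10=0); score = 10080

init: all messages = 𝟙 over 4 values
r1 m[φ0→X0] = [9, 9, 8, 7]
r1 m[φ0→X9] = [8, 6, 9, 7]
r1 m[φ1→X14] = [8, 5, 9, 9]
r1 m[φ1→X9] = [9, 9, 8, 2]
r1 m[φ2→X9] = [9, 8, 7, 9]
r1 m[φ2→X10] = [9, 9, 8, 6]
r1 m[φ3→X7] = [9, 7, 8, 5]
r1 m[φ3→X14] = [9, 5, 8, 7]
r1 m[φ4→X7] = [2, 2, 2, 5]
r1 m[X0→φ0] = [1, 1, 1, 1]
r1 m[X7→φ3] = [1, 1, 1, 1]
r1 m[X7→φ4] = [1, 1, 1, 1]
r1 m[X14→φ1] = [1, 1, 1, 1]
r1 m[X14→φ3] = [1, 1, 1, 1]
r1 m[X9→φ0] = [1, 1, 1, 1]
r1 m[X9→φ1] = [1, 1, 1, 1]
r1 m[X9→φ2] = [1, 1, 1, 1]
r1 m[X10→φ2] = [1, 1, 1, 1]
r2 m[φ0→X0] = [9, 9, 8, 7]
r2 m[φ0→X9] = [8, 6, 9, 7]
r2 m[φ1→X14] = [8, 5, 9, 9]
r2 m[φ1→X9] = [9, 9, 8, 2]
r2 m[φ2→X9] = [9, 8, 7, 9]
r2 m[φ2→X10] = [9, 9, 8, 6]
r2 m[φ3→X7] = [9, 7, 8, 5]
r2 m[φ3→X14] = [9, 5, 8, 7]
r2 m[φ4→X7] = [2, 2, 2, 5]
r2 m[X0→φ0] = [1, 1, 1, 1]
r2 m[X7→φ3] = [2, 2, 2, 5]
r2 m[X7→φ4] = [9, 7, 8, 5]
r2 m[X14→φ1] = [9, 5, 8, 7]
r2 m[X14→φ3] = [8, 5, 9, 9]
r2 m[X9→φ0] = [81, 72, 56, 18]
r2 m[X9→φ1] = [72, 48, 63, 63]
r2 m[X9→φ2] = [72, 54, 72, 14]
r2 m[X10→φ2] = [1, 1, 1, 1]
r3 m[φ0→X0] = [567, 504, 648, 392]
r3 m[φ0→X9] = [8, 6, 9, 7]
r3 m[φ1→X14] = [384, 360, 504, 648]
r3 m[φ1→X9] = [63, 72, 64, 18]
r3 m[φ2→X9] = [9, 8, 7, 9]
r3 m[φ2→X10] = [648, 432, 576, 360]
r3 m[φ3→X7] = [72, 63, 64, 36]
r3 m[φ3→X14] = [18, 25, 20, 15]
r3 m[φ4→X7] = [2, 2, 2, 5]
r3 m[X0→φ0] = [1, 1, 1, 1]
r3 m[X7→φ3] = [2, 2, 2, 5]
r3 m[X7→φ4] = [9, 7, 8, 5]
r3 m[X14→φ1] = [9, 5, 8, 7]
r3 m[X14→φ3] = [8, 5, 9, 9]
r3 m[X9→φ0] = [81, 72, 56, 18]
r3 m[X9→φ1] = [72, 48, 63, 63]
r3 m[X9→φ2] = [72, 54, 72, 14]
r3 m[X10→φ2] = [1, 1, 1, 1]
r4 m[φ0→X0] = [567, 504, 648, 392]
r4 m[φ0→X9] = [8, 6, 9, 7]
r4 m[φ1→X14] = [384, 360, 504, 648]
r4 m[φ1→X9] = [63, 72, 64, 18]
r4 m[φ2→X9] = [9, 8, 7, 9]
r4 m[φ2→X10] = [648, 432, 576, 360]
r4 m[φ3→X7] = [72, 63, 64, 36]
r4 m[φ3→X14] = [18, 25, 20, 15]
r4 m[φ4→X7] = [2, 2, 2, 5]
r4 m[X0→φ0] = [1, 1, 1, 1]
r4 m[X7→φ3] = [2, 2, 2, 5]
r4 m[X7→φ4] = [72, 63, 64, 36]
r4 m[X14→φ1] = [18, 25, 20, 15]
r4 m[X14→φ3] = [384, 360, 504, 648]
r4 m[X9→φ0] = [567, 576, 448, 162]
r4 m[X9→φ1] = [72, 48, 63, 63]
r4 m[X9→φ2] = [504, 432, 576, 126]
r4 m[X10→φ2] = [1, 1, 1, 1]
r5 m[φ0→X0] = [4032, 4032, 4536, 3136]
r5 m[φ0→X9] = [8, 6, 9, 7]
r5 m[φ1→X14] = [384, 360, 504, 648]
r5 m[φ1→X9] = [135, 180, 160, 50]
r5 m[φ2→X9] = [9, 8, 7, 9]
r5 m[φ2→X10] = [4536, 3456, 4032, 2880]
r5 m[φ3→X7] = [4032, 4536, 3072, 2016]
r5 m[φ3→X14] = [18, 25, 20, 15]
r5 m[φ4→X7] = [2, 2, 2, 5]
r5 m[X0→φ0] = [1, 1, 1, 1]
r5 m[X7→φ3] = [2, 2, 2, 5]
r5 m[X7→φ4] = [72, 63, 64, 36]
r5 m[X14→φ1] = [18, 25, 20, 15]
r5 m[X14→φ3] = [384, 360, 504, 648]
r5 m[X9→φ0] = [567, 576, 448, 162]
r5 m[X9→φ1] = [72, 48, 63, 63]
r5 m[X9→φ2] = [504, 432, 576, 126]
r5 m[X10→φ2] = [1, 1, 1, 1]
r6 m[φ0→X0] = [4032, 4032, 4536, 3136]
r6 m[φ0→X9] = [8, 6, 9, 7]
r6 m[φ1→X14] = [384, 360, 504, 648]
r6 m[φ1→X9] = [135, 180, 160, 50]
r6 m[φ2→X9] = [9, 8, 7, 9]
r6 m[φ2→X10] = [4536, 3456, 4032, 2880]
r6 m[φ3→X7] = [4032, 4536, 3072, 2016]
r6 m[φ3→X14] = [18, 25, 20, 15]
r6 m[φ4→X7] = [2, 2, 2, 5]
r6 m[X0→φ0] = [1, 1, 1, 1]
r6 m[X7→φ3] = [2, 2, 2, 5]
r6 m[X7→φ4] = [4032, 4536, 3072, 2016]
r6 m[X14→φ1] = [18, 25, 20, 15]
r6 m[X14→φ3] = [384, 360, 504, 648]
r6 m[X9→φ0] = [1215, 1440, 1120, 450]
r6 m[X9→φ1] = [72, 48, 63, 63]
r6 m[X9→φ2] = [1080, 1080, 1440, 350]
r6 m[X10→φ2] = [1, 1, 1, 1]
r7 m[φ0→X0] = [10080, 10080, 9720, 7840]
r7 m[φ0→X9] = [8, 6, 9, 7]
r7 m[φ1→X14] = [384, 360, 504, 648]
r7 m[φ1→X9] = [135, 180, 160, 50]
r7 m[φ2→X9] = [9, 8, 7, 9]
r7 m[φ2→X10] = [10080, 8640, 8640, 7200]
r7 m[φ3→X7] = [4032, 4536, 3072, 2016]
r7 m[φ3→X14] = [18, 25, 20, 15]
r7 m[φ4→X7] = [2, 2, 2, 5]
r7 m[X0→φ0] = [1, 1, 1, 1]
r7 m[X7→φ3] = [2, 2, 2, 5]
r7 m[X7→φ4] = [4032, 4536, 3072, 2016]
r7 m[X14→φ1] = [18, 25, 20, 15]
r7 m[X14→φ3] = [384, 360, 504, 648]
r7 m[X9→φ0] = [1215, 1440, 1120, 450]
r7 m[X9→φ1] = [72, 48, 63, 63]
r7 m[X9→φ2] = [1080, 1080, 1440, 350]
r7 m[X10→φ2] = [1, 1, 1, 1]
r8 m[φ0→X0] = [10080, 10080, 9720, 7840]
r8 m[φ0→X9] = [8, 6, 9, 7]
r8 m[φ1→X14] = [384, 360, 504, 648]
r8 m[φ1→X9] = [135, 180, 160, 50]
r8 m[φ2→X9] = [9, 8, 7, 9]
r8 m[φ2→X10] = [10080, 8640, 8640, 7200]
r8 m[φ3→X7] = [4032, 4536, 3072, 2016]
r8 m[φ3→X14] = [18, 25, 20, 15]
r8 m[φ4→X7] = [2, 2, 2, 5]
r8 m[X0→φ0] = [1, 1, 1, 1]
r8 m[X7→φ3] = [2, 2, 2, 5]
r8 m[X7→φ4] = [4032, 4536, 3072, 2016]
r8 m[X14→φ1] = [18, 25, 20, 15]
r8 m[X14→φ3] = [384, 360, 504, 648]
r8 m[X9→φ0] = [1215, 1440, 1120, 450]
r8 m[X9→φ1] = [72, 48, 63, 63]
r8 m[X9→φ2] = [1080, 1080, 1440, 350]
r8 m[X10→φ2] = [1, 1, 1, 1]
fixed point reached at round 8
traceback from X0: (X0=0, X7=3, X14=2, X9=2, X10=0), score=10080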